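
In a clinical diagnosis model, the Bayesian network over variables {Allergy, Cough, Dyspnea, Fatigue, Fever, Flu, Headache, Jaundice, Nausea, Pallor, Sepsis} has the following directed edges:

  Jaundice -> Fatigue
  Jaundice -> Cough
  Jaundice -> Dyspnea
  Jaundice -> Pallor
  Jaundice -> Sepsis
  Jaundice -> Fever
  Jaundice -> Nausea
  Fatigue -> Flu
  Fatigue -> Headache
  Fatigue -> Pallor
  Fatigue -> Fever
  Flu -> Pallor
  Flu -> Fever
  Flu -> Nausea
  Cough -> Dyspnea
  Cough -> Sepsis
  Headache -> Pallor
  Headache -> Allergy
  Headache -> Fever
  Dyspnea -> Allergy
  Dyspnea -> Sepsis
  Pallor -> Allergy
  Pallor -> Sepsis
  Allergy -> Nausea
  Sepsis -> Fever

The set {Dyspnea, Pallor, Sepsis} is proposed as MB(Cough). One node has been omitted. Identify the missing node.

Jaundice

Recall MB(v) = parents ∪ children ∪ spouses, where spouses are the other parents of v's children.
Pa(Cough) = {Jaundice}.
Cough's children: Dyspnea, Sepsis.
Parents of each child, excluding Cough:
  Dyspnea: Jaundice
  Sepsis: Dyspnea, Jaundice, Pallor
MB(Cough) = {Dyspnea, Jaundice, Pallor, Sepsis}.
Comparing with the claimed set, Jaundice is missing.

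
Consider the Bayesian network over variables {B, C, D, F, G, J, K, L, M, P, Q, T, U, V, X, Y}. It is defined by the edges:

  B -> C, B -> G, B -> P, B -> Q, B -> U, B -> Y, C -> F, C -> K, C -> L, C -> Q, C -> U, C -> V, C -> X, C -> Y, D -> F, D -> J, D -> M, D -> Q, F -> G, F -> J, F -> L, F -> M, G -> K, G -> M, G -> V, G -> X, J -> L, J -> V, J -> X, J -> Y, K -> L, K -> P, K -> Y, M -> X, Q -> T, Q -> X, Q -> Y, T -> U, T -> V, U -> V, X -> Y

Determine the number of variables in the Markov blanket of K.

10

The Markov blanket of a node is its parents, its children, and the other parents of its children.
Parents of K: C, G.
K has children L, P, Y.
For each child, the remaining parents (spouses of K):
  parents(L) \ {K} = {C, F, J}.
  parents(P) \ {K} = {B}.
  parents(Y) \ {K} = {B, C, J, Q, X}.
MB(K) = {B, C, F, G, J, L, P, Q, X, Y}, which has 10 nodes.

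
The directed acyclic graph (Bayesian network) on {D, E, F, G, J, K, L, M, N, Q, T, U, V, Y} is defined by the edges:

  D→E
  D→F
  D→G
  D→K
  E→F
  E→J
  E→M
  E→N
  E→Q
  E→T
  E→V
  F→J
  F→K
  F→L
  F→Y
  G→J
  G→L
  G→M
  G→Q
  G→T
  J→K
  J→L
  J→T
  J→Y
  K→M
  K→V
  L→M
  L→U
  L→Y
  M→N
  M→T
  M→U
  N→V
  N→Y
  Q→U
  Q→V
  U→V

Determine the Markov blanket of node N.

{E, F, J, K, L, M, Q, U, V, Y}

Children of N: V, Y.
N's parents: E, M.
Other parents of N's children:
  parents(V) \ {N} = {E, K, Q, U}.
  parents(Y) \ {N} = {F, J, L}.
MB(N) = {E, F, J, K, L, M, Q, U, V, Y}.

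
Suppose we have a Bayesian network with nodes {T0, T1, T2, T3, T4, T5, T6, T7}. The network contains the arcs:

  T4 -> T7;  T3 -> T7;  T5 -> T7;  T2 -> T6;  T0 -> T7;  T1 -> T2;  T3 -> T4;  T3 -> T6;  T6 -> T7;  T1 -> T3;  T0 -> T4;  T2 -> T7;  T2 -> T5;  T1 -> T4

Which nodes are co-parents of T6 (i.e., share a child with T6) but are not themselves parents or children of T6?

{T0, T4, T5}

Children of T6: T7.
  T7: T0, T2, T3, T4, T5
Excluding nodes already adjacent to T6 (T2, T3, T7), the co-parent-only contribution is {T0, T4, T5}.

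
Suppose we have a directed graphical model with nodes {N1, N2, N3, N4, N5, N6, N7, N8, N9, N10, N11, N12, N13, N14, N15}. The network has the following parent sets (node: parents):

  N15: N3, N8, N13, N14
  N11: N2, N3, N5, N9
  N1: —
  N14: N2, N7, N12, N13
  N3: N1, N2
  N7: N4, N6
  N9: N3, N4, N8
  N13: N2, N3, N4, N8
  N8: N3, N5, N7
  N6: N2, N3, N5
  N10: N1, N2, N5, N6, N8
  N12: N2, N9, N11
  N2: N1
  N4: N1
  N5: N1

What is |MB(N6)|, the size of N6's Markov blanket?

Pa(N6) = {N2, N3, N5}.
N6's children: N7, N10.
Co-parents of N6 (other parents of its children):
  N7: N4
  N10: N1, N2, N5, N8
MB(N6) = {N1, N2, N3, N4, N5, N7, N8, N10}, which has 8 nodes.

8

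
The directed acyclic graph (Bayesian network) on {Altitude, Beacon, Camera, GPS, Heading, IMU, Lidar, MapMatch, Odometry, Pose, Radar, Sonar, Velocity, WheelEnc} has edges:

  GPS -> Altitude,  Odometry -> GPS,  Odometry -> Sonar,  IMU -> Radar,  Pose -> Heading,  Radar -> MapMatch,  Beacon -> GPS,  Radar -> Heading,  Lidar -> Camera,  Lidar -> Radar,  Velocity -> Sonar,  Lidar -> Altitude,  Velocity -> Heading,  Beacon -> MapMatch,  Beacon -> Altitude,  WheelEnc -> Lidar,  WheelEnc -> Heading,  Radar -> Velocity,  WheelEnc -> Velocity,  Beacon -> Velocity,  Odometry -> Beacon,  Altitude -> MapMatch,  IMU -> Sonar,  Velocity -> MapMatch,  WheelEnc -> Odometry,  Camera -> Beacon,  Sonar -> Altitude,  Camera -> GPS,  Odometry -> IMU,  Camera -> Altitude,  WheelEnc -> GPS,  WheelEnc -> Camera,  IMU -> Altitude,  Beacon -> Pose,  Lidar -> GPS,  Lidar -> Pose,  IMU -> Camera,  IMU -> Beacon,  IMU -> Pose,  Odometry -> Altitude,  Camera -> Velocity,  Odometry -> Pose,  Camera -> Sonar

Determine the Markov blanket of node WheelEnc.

Recall MB(v) = parents ∪ children ∪ spouses, where spouses are the other parents of v's children.
Parents of WheelEnc: none.
Ch(WheelEnc) = {Camera, GPS, Heading, Lidar, Odometry, Velocity}.
Co-parents of WheelEnc (other parents of its children):
  Odometry: no additional parents.
  Lidar: no additional parents.
  parents(Camera) \ {WheelEnc} = {IMU, Lidar}.
  parents(Velocity) \ {WheelEnc} = {Beacon, Camera, Radar}.
  parents(GPS) \ {WheelEnc} = {Beacon, Camera, Lidar, Odometry}.
  parents(Heading) \ {WheelEnc} = {Pose, Radar, Velocity}.
MB(WheelEnc) = {Beacon, Camera, GPS, Heading, IMU, Lidar, Odometry, Pose, Radar, Velocity}.

{Beacon, Camera, GPS, Heading, IMU, Lidar, Odometry, Pose, Radar, Velocity}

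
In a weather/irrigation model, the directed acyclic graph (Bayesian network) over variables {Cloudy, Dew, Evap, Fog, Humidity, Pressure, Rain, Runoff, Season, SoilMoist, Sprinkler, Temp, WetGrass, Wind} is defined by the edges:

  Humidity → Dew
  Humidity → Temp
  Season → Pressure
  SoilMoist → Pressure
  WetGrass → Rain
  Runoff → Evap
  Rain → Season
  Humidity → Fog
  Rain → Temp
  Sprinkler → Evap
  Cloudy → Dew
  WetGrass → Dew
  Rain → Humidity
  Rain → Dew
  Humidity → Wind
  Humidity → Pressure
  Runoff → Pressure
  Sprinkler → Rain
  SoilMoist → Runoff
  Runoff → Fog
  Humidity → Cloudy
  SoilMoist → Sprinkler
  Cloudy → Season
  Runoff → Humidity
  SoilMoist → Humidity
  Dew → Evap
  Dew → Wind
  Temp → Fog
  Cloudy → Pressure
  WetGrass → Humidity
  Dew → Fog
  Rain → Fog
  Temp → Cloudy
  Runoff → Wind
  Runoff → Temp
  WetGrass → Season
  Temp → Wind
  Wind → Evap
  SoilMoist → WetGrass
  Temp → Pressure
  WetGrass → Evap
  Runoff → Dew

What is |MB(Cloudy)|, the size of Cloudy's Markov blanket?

Cloudy has parents Humidity, Temp.
Cloudy's children: Dew, Pressure, Season.
Other parents of Cloudy's children:
  parents(Dew) \ {Cloudy} = {Humidity, Rain, Runoff, WetGrass}.
  parents(Season) \ {Cloudy} = {Rain, WetGrass}.
  Pressure's other parents are Humidity, Runoff, Season, SoilMoist, Temp.
MB(Cloudy) = {Dew, Humidity, Pressure, Rain, Runoff, Season, SoilMoist, Temp, WetGrass}, which has 9 nodes.

9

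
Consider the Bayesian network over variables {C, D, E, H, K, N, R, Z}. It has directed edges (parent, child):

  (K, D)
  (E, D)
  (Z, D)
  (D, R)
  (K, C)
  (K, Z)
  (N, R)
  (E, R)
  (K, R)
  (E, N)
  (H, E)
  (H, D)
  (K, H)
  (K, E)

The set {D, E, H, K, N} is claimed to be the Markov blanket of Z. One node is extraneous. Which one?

N

A node's Markov blanket = Pa ∪ Ch ∪ (parents of Ch other than the node itself).
Z has parent K.
Z has child D.
For each child, the remaining parents (spouses of Z):
  D also has parents E, H, K.
MB(Z) = {D, E, H, K}.
N is neither a parent, child, nor co-parent of Z, so it does not belong.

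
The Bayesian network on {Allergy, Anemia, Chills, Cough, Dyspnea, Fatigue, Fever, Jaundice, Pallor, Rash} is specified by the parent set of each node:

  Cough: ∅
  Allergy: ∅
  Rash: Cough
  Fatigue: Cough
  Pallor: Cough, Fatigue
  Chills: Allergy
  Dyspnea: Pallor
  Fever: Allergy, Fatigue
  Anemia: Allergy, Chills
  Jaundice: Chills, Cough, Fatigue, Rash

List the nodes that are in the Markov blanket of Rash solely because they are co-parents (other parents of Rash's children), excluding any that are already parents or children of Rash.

{Chills, Fatigue}

Children of Rash: Jaundice.
  Jaundice's other parents are Chills, Cough, Fatigue.
Excluding nodes already adjacent to Rash (Cough, Jaundice), the co-parent-only contribution is {Chills, Fatigue}.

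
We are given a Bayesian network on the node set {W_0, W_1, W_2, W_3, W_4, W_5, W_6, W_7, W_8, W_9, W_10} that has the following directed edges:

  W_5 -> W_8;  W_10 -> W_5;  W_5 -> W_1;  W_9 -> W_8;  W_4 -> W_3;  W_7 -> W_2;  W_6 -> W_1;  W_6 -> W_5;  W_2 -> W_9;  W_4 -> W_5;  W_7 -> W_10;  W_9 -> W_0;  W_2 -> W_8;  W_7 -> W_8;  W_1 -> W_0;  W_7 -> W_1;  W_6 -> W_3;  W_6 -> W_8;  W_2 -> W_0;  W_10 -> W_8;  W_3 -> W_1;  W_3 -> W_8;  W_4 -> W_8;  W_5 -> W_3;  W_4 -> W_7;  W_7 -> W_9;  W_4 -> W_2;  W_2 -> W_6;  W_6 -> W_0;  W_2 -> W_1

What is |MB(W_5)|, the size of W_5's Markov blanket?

Recall MB(v) = parents ∪ children ∪ spouses, where spouses are the other parents of v's children.
Pa(W_5) = {W_4, W_6, W_10}.
Children of W_5: W_1, W_3, W_8.
For each child, the remaining parents (spouses of W_5):
  parents(W_3) \ {W_5} = {W_4, W_6}.
  parents(W_1) \ {W_5} = {W_2, W_3, W_6, W_7}.
  W_8 also has parents W_2, W_3, W_4, W_6, W_7, W_9, W_10.
MB(W_5) = {W_1, W_2, W_3, W_4, W_6, W_7, W_8, W_9, W_10}, which has 9 nodes.

9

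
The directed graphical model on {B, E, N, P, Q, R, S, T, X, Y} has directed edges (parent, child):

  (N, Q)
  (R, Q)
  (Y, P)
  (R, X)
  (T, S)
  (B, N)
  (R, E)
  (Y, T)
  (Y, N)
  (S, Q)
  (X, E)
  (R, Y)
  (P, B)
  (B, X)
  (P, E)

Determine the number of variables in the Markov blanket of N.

The Markov blanket of a node is its parents, its children, and the other parents of its children.
Pa(N) = {B, Y}.
N's children: Q.
Other parents of N's children:
  parents(Q) \ {N} = {R, S}.
MB(N) = {B, Q, R, S, Y}, which has 5 nodes.

5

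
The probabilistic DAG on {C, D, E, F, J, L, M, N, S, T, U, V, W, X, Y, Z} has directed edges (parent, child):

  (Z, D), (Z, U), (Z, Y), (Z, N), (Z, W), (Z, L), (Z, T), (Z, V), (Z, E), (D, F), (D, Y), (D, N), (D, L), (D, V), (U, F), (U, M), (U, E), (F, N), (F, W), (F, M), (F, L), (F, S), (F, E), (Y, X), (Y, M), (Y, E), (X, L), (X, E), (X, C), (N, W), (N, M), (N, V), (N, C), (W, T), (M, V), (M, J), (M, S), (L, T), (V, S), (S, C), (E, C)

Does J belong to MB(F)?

No

F's parents: D, U.
F has children E, L, M, N, S, W.
Parents of each child, excluding F:
  N's other parents are D, Z.
  W also has parents N, Z.
  parents(M) \ {F} = {N, U, Y}.
  parents(L) \ {F} = {D, X, Z}.
  S also has parents M, V.
  E also has parents U, X, Y, Z.
MB(F) = {D, E, L, M, N, S, U, V, W, X, Y, Z}; J is not in this set.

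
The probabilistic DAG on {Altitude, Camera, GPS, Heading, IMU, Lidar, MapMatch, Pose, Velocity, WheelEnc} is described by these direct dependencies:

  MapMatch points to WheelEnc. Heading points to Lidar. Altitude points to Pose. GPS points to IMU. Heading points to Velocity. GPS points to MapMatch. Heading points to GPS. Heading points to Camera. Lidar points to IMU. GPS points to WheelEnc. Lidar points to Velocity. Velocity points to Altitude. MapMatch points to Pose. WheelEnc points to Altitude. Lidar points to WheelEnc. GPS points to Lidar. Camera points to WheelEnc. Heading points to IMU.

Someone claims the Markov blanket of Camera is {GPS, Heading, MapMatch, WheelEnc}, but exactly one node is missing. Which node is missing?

Ch(Camera) = {WheelEnc}.
Camera has parent Heading.
For each child, the remaining parents (spouses of Camera):
  WheelEnc's other parents are GPS, Lidar, MapMatch.
MB(Camera) = {GPS, Heading, Lidar, MapMatch, WheelEnc}.
Comparing with the claimed set, Lidar is missing.

Lidar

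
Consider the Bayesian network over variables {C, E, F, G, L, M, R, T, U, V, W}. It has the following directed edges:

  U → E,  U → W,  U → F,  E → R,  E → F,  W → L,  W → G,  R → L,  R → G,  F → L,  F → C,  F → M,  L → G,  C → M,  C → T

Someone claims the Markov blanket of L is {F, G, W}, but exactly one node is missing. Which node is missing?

R

Children of L: G.
Pa(L) = {F, R, W}.
For each child, the remaining parents (spouses of L):
  parents(G) \ {L} = {R, W}.
MB(L) = {F, G, R, W}.
Comparing with the claimed set, R is missing.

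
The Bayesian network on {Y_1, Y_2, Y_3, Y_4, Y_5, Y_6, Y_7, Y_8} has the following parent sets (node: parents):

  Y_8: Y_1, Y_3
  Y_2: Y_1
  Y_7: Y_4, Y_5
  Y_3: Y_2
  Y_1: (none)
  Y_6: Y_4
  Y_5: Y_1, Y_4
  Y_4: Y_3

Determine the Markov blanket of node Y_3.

{Y_1, Y_2, Y_4, Y_8}

Pa(Y_3) = {Y_2}.
Y_3's children: Y_4, Y_8.
Co-parents of Y_3 (other parents of its children):
  Y_4: —
  Y_8: Y_1
Union: {Y_2} ∪ {Y_4, Y_8} ∪ {Y_1} = {Y_1, Y_2, Y_4, Y_8}.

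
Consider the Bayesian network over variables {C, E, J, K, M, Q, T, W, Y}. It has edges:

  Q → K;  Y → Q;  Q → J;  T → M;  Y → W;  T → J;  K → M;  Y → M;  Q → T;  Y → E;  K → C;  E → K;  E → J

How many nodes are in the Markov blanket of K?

6

Ch(K) = {C, M}.
Parents of K: E, Q.
Other parents of K's children:
  M: T, Y
  C: —
MB(K) = {C, E, M, Q, T, Y}, which has 6 nodes.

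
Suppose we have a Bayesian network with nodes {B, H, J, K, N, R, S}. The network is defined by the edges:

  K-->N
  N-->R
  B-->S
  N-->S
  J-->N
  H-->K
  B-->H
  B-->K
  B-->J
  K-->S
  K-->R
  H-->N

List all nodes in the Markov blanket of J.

{B, H, K, N}

By definition, MB(J) is built from J's parents, J's children, and the co-parents of J.
Parents of J: B.
J has child N.
Other parents of J's children:
  N's other parents are H, K.
Union: {B} ∪ {N} ∪ {H, K} = {B, H, K, N}.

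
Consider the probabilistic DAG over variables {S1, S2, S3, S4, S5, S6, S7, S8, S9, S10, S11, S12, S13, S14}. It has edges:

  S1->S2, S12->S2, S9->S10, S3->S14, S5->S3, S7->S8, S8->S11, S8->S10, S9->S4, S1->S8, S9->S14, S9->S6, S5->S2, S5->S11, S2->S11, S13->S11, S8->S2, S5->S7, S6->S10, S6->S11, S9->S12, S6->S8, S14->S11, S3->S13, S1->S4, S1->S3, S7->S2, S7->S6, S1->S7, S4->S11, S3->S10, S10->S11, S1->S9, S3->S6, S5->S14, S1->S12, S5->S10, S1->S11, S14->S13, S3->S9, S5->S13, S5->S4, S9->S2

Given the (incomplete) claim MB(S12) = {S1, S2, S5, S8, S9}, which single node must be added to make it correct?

S7

S12 has parents S1, S9.
Ch(S12) = {S2}.
Other parents of S12's children:
  S2: S1, S5, S7, S8, S9
MB(S12) = {S1, S2, S5, S7, S8, S9}.
Comparing with the claimed set, S7 is missing.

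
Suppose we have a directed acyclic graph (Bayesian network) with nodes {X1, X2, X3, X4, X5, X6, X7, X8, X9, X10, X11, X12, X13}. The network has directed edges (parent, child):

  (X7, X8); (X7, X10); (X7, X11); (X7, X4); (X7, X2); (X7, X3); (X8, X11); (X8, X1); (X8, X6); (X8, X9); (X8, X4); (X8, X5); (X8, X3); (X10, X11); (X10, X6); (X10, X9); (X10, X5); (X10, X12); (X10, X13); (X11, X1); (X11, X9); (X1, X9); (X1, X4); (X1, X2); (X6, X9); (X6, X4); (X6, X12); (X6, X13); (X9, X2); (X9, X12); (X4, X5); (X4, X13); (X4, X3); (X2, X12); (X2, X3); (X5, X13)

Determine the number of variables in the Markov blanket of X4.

By definition, MB(X4) is built from X4's parents, X4's children, and the co-parents of X4.
Ch(X4) = {X3, X5, X13}.
X4 has parents X1, X6, X7, X8.
Parents of each child, excluding X4:
  parents(X5) \ {X4} = {X8, X10}.
  parents(X13) \ {X4} = {X5, X6, X10}.
  X3's other parents are X2, X7, X8.
MB(X4) = {X1, X2, X3, X5, X6, X7, X8, X10, X13}, which has 9 nodes.

9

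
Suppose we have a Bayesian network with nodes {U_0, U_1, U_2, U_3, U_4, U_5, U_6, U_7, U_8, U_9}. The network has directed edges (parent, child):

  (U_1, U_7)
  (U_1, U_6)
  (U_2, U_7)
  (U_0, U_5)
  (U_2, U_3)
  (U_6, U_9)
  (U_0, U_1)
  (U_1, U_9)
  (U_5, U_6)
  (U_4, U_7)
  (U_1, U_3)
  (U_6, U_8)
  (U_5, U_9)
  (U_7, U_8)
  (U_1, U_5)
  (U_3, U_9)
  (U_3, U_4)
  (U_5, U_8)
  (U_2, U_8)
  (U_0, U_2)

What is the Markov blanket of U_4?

{U_1, U_2, U_3, U_7}

Pa(U_4) = {U_3}.
U_4 has child U_7.
Co-parents of U_4 (other parents of its children):
  U_7: U_1, U_2
So the Markov blanket of U_4 is {U_1, U_2, U_3, U_7}.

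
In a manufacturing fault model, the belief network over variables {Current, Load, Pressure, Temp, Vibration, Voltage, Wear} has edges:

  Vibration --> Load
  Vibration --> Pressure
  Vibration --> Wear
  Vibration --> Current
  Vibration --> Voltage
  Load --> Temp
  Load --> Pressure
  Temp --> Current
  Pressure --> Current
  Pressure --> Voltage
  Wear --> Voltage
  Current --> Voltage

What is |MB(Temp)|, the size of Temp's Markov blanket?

4

Ch(Temp) = {Current}.
Parents of Temp: Load.
For each child, the remaining parents (spouses of Temp):
  Current's other parents are Pressure, Vibration.
MB(Temp) = {Current, Load, Pressure, Vibration}, which has 4 nodes.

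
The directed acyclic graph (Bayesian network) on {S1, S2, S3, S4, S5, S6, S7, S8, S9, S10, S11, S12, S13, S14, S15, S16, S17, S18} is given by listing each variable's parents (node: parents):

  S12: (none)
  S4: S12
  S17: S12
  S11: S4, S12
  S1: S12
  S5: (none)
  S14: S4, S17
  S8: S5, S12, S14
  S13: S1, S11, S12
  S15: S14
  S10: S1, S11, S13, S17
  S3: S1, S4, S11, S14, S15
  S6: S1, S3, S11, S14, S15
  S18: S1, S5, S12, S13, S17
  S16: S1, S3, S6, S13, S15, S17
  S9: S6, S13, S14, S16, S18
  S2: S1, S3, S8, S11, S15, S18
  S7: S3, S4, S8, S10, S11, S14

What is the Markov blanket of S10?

A node's Markov blanket = Pa ∪ Ch ∪ (parents of Ch other than the node itself).
Pa(S10) = {S1, S11, S13, S17}.
Children of S10: S7.
Parents of each child, excluding S10:
  S7: S3, S4, S8, S11, S14
Union: {S1, S11, S13, S17} ∪ {S7} ∪ {S3, S4, S8, S11, S14} = {S1, S3, S4, S7, S8, S11, S13, S14, S17}.

{S1, S3, S4, S7, S8, S11, S13, S14, S17}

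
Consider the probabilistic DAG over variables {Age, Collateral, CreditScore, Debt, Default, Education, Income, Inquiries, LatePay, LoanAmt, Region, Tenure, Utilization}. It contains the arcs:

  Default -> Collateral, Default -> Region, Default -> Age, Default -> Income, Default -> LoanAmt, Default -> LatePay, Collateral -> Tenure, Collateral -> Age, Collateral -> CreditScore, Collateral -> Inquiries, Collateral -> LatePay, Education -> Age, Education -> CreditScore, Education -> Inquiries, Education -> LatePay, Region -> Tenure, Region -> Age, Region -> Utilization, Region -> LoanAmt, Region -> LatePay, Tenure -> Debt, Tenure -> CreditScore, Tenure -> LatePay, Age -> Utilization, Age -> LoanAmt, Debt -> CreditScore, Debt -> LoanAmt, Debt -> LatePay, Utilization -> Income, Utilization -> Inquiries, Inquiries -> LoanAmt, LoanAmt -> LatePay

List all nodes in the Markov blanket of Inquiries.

{Age, Collateral, Debt, Default, Education, LoanAmt, Region, Utilization}

The Markov blanket of a node is its parents, its children, and the other parents of its children.
Inquiries has parents Collateral, Education, Utilization.
Inquiries's children: LoanAmt.
Parents of each child, excluding Inquiries:
  LoanAmt also has parents Age, Debt, Default, Region.
MB(Inquiries) = {Age, Collateral, Debt, Default, Education, LoanAmt, Region, Utilization}.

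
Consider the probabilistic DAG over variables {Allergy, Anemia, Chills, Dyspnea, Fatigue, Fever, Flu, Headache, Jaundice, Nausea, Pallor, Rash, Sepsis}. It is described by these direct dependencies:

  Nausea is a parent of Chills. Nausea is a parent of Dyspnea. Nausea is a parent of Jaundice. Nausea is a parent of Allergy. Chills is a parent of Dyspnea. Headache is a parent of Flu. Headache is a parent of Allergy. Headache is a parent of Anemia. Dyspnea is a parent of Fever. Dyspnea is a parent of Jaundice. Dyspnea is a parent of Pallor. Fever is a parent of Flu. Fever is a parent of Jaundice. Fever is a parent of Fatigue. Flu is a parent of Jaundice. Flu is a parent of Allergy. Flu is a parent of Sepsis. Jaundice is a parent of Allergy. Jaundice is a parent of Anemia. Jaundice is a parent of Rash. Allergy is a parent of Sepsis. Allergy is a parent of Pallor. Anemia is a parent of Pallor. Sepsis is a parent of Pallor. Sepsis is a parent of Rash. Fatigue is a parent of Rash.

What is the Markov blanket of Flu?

Flu has children Allergy, Jaundice, Sepsis.
Flu's parents: Fever, Headache.
Parents of each child, excluding Flu:
  parents(Jaundice) \ {Flu} = {Dyspnea, Fever, Nausea}.
  Allergy's other parents are Headache, Jaundice, Nausea.
  Sepsis also has parent Allergy.
Union: {Fever, Headache} ∪ {Allergy, Jaundice, Sepsis} ∪ {Allergy, Dyspnea, Fever, Headache, Jaundice, Nausea} = {Allergy, Dyspnea, Fever, Headache, Jaundice, Nausea, Sepsis}.

{Allergy, Dyspnea, Fever, Headache, Jaundice, Nausea, Sepsis}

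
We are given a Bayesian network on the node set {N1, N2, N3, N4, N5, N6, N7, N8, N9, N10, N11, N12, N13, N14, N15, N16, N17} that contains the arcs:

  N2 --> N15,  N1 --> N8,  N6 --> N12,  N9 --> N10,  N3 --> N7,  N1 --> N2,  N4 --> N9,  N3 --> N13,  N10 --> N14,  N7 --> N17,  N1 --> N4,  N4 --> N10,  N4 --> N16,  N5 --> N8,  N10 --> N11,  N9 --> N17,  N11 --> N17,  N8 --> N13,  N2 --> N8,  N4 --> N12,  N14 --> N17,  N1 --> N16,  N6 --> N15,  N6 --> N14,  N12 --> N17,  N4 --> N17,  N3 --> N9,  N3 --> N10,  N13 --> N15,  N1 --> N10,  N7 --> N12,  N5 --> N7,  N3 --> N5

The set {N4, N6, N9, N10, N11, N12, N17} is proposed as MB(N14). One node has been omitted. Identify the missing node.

A node's Markov blanket = Pa ∪ Ch ∪ (parents of Ch other than the node itself).
N14 has parents N6, N10.
N14's children: N17.
Other parents of N14's children:
  N17's other parents are N4, N7, N9, N11, N12.
MB(N14) = {N4, N6, N7, N9, N10, N11, N12, N17}.
Comparing with the claimed set, N7 is missing.

N7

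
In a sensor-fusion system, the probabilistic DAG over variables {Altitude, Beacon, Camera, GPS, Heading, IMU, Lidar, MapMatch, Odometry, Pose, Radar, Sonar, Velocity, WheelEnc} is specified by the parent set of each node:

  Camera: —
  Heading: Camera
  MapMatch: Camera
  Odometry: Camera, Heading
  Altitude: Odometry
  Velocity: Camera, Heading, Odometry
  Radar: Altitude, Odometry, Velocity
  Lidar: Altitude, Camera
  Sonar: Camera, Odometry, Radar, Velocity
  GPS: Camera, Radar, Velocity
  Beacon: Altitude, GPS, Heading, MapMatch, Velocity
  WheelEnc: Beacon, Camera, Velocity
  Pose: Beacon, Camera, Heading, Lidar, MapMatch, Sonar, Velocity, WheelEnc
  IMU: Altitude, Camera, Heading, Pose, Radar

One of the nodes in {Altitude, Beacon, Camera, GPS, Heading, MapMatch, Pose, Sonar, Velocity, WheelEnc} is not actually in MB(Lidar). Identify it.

GPS

Lidar's parents: Altitude, Camera.
Children of Lidar: Pose.
Other parents of Lidar's children:
  Pose also has parents Beacon, Camera, Heading, MapMatch, Sonar, Velocity, WheelEnc.
MB(Lidar) = {Altitude, Beacon, Camera, Heading, MapMatch, Pose, Sonar, Velocity, WheelEnc}.
GPS is neither a parent, child, nor co-parent of Lidar, so it does not belong.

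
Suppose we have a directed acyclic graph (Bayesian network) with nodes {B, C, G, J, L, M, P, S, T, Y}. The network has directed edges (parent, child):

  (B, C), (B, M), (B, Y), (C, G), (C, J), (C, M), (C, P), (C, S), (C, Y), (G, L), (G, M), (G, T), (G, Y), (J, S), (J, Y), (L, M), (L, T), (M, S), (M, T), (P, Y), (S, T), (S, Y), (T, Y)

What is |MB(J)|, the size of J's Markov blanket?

A node's Markov blanket = Pa ∪ Ch ∪ (parents of Ch other than the node itself).
Children of J: S, Y.
Parents of J: C.
For each child, the remaining parents (spouses of J):
  parents(S) \ {J} = {C, M}.
  parents(Y) \ {J} = {B, C, G, P, S, T}.
MB(J) = {B, C, G, M, P, S, T, Y}, which has 8 nodes.

8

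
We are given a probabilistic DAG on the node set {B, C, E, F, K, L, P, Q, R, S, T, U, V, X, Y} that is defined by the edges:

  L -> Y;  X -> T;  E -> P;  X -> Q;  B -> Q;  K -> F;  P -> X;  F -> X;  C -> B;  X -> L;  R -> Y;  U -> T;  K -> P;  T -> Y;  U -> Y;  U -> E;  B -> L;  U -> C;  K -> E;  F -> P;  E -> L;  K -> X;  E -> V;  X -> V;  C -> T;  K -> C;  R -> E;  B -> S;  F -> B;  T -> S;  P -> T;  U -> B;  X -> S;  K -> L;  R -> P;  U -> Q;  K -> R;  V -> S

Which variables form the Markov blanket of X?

{B, C, E, F, K, L, P, Q, S, T, U, V}

X's children: L, Q, S, T, V.
X's parents: F, K, P.
For each child, the remaining parents (spouses of X):
  L: B, E, K
  Q: B, U
  V: E
  T: C, P, U
  S: B, T, V
So the Markov blanket of X is {B, C, E, F, K, L, P, Q, S, T, U, V}.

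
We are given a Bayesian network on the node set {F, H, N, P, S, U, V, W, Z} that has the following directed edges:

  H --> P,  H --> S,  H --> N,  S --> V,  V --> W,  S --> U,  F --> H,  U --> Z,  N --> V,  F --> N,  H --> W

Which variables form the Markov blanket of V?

Pa(V) = {N, S}.
V has child W.
Other parents of V's children:
  W also has parent H.
Union: {N, S} ∪ {W} ∪ {H} = {H, N, S, W}.

{H, N, S, W}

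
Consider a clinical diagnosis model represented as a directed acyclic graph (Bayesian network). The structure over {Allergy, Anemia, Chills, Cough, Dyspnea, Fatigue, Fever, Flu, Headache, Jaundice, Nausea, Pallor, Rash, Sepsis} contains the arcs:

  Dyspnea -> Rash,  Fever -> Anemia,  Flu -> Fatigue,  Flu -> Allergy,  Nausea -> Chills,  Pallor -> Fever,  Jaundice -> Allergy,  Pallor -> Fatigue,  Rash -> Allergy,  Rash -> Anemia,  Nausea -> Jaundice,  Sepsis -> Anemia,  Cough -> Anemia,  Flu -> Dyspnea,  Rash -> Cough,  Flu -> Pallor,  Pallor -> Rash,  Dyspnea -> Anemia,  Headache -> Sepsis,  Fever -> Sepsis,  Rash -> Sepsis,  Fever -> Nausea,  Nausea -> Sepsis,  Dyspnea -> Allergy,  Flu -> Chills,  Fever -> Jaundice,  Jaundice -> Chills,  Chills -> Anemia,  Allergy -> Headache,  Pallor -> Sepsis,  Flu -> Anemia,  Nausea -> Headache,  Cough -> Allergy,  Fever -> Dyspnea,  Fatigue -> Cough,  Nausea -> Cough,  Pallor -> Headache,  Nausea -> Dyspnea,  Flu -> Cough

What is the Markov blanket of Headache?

{Allergy, Fever, Nausea, Pallor, Rash, Sepsis}

Headache's children: Sepsis.
Pa(Headache) = {Allergy, Nausea, Pallor}.
Co-parents of Headache (other parents of its children):
  Sepsis: Fever, Nausea, Pallor, Rash
So the Markov blanket of Headache is {Allergy, Fever, Nausea, Pallor, Rash, Sepsis}.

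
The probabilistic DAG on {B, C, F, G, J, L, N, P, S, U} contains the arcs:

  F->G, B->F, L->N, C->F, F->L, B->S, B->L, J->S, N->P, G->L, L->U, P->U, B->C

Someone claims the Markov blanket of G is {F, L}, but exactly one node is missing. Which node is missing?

B

Pa(G) = {F}.
G's children: L.
Parents of each child, excluding G:
  parents(L) \ {G} = {B, F}.
MB(G) = {B, F, L}.
Comparing with the claimed set, B is missing.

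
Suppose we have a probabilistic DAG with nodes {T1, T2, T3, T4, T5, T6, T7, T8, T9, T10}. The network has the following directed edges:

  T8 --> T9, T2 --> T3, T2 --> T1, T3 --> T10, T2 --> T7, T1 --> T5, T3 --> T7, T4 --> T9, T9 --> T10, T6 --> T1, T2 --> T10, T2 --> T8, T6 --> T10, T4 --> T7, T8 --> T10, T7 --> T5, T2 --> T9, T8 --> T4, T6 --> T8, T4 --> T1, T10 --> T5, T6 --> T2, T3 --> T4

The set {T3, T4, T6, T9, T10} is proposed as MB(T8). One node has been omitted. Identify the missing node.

T2

Parents of T8: T2, T6.
T8 has children T4, T9, T10.
Parents of each child, excluding T8:
  T4: T3
  T9: T2, T4
  T10: T2, T3, T6, T9
MB(T8) = {T2, T3, T4, T6, T9, T10}.
Comparing with the claimed set, T2 is missing.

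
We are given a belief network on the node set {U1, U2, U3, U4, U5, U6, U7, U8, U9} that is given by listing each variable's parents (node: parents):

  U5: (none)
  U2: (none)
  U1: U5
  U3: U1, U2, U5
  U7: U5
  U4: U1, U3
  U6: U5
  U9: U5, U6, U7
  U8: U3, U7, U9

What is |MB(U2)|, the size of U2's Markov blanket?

3

Children of U2: U3.
Parents of U2: none.
Other parents of U2's children:
  U3 also has parents U1, U5.
MB(U2) = {U1, U3, U5}, which has 3 nodes.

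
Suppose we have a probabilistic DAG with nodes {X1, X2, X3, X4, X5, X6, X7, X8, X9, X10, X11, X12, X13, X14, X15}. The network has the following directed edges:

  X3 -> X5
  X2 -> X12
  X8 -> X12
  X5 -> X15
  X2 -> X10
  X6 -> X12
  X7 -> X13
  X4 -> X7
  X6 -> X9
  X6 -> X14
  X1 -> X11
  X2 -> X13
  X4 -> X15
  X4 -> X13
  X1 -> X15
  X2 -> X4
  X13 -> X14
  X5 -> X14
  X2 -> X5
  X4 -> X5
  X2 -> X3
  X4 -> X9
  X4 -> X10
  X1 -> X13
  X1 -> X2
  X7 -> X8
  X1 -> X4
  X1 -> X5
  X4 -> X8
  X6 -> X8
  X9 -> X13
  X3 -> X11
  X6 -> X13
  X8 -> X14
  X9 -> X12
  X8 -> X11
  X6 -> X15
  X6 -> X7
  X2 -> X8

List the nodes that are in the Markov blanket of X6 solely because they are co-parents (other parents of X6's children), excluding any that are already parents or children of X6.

Children of X6: X7, X8, X9, X12, X13, X14, X15.
  X7: X4
  X8: X2, X4, X7
  X9: X4
  X12: X2, X8, X9
  X13: X1, X2, X4, X7, X9
  X14: X5, X8, X13
  X15: X1, X4, X5
Excluding nodes already adjacent to X6 (X7, X8, X9, X12, X13, X14, X15), the co-parent-only contribution is {X1, X2, X4, X5}.

{X1, X2, X4, X5}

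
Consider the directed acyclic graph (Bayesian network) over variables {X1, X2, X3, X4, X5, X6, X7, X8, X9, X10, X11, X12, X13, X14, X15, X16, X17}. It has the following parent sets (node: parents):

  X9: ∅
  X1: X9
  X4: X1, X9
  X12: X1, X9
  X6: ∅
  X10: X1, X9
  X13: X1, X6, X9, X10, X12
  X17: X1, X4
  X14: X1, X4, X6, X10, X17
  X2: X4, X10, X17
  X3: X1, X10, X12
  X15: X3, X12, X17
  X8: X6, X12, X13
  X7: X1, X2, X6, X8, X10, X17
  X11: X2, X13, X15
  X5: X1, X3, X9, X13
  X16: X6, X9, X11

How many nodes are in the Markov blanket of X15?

6

Recall MB(v) = parents ∪ children ∪ spouses, where spouses are the other parents of v's children.
X15 has parents X3, X12, X17.
X15 has child X11.
Co-parents of X15 (other parents of its children):
  parents(X11) \ {X15} = {X2, X13}.
MB(X15) = {X2, X3, X11, X12, X13, X17}, which has 6 nodes.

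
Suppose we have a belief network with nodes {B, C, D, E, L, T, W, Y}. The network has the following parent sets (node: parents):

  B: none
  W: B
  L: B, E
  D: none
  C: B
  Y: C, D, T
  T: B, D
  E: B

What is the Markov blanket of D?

{B, C, T, Y}

Ch(D) = {T, Y}.
D's parents: none.
Parents of each child, excluding D:
  T: B
  Y: C, T
Taking the union gives {B, C, T, Y}.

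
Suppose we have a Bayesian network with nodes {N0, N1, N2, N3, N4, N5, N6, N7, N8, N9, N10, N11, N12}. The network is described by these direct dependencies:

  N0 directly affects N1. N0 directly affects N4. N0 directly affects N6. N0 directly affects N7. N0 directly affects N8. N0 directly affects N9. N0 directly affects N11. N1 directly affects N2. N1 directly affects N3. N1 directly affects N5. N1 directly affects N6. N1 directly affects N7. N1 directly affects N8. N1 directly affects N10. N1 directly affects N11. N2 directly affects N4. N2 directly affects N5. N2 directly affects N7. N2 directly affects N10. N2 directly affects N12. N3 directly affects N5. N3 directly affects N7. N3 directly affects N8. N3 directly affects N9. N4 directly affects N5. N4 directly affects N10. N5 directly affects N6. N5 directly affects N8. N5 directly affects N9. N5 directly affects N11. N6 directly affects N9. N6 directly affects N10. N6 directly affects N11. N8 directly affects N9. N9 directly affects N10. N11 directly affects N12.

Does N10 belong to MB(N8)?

N8 has parents N0, N1, N3, N5.
Ch(N8) = {N9}.
For each child, the remaining parents (spouses of N8):
  N9: N0, N3, N5, N6
MB(N8) = {N0, N1, N3, N5, N6, N9}; N10 is not in this set.

No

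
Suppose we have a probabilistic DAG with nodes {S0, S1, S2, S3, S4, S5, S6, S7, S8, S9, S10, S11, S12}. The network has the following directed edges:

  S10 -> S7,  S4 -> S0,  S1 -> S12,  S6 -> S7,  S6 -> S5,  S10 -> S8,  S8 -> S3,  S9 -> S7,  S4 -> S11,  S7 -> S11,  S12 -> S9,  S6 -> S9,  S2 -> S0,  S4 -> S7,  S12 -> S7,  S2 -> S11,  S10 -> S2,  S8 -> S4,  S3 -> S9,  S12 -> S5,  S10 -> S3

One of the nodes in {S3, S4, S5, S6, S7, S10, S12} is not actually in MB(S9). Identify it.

S5

Ch(S9) = {S7}.
Parents of S9: S3, S6, S12.
For each child, the remaining parents (spouses of S9):
  S7: S4, S6, S10, S12
MB(S9) = {S3, S4, S6, S7, S10, S12}.
S5 is neither a parent, child, nor co-parent of S9, so it does not belong.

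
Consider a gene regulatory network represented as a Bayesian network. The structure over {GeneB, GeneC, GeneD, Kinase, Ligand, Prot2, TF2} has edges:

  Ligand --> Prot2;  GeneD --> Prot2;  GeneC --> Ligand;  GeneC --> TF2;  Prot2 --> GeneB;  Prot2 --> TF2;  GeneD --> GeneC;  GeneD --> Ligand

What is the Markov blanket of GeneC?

A node's Markov blanket = Pa ∪ Ch ∪ (parents of Ch other than the node itself).
Children of GeneC: Ligand, TF2.
GeneC has parent GeneD.
Co-parents of GeneC (other parents of its children):
  Ligand's other parent is GeneD.
  TF2's other parent is Prot2.
Taking the union gives {GeneD, Ligand, Prot2, TF2}.

{GeneD, Ligand, Prot2, TF2}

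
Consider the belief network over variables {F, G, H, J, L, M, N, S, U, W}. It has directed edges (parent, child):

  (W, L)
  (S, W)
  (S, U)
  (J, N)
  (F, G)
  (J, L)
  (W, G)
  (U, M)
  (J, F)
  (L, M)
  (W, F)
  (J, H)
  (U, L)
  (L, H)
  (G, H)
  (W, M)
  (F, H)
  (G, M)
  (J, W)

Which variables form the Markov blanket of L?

{F, G, H, J, M, U, W}

The Markov blanket of a node is its parents, its children, and the other parents of its children.
Children of L: H, M.
L has parents J, U, W.
Co-parents of L (other parents of its children):
  H also has parents F, G, J.
  M also has parents G, U, W.
Taking the union gives {F, G, H, J, M, U, W}.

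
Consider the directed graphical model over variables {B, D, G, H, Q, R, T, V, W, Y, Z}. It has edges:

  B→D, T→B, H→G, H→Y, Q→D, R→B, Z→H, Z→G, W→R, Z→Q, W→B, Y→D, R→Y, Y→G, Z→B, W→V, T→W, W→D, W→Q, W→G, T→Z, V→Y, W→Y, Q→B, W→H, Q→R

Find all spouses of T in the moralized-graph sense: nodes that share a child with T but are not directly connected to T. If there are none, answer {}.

Children of T: B, W, Z.
  Z: no additional parents.
  W: no additional parents.
  parents(B) \ {T} = {Q, R, W, Z}.
Excluding nodes already adjacent to T (B, W, Z), the co-parent-only contribution is {Q, R}.

{Q, R}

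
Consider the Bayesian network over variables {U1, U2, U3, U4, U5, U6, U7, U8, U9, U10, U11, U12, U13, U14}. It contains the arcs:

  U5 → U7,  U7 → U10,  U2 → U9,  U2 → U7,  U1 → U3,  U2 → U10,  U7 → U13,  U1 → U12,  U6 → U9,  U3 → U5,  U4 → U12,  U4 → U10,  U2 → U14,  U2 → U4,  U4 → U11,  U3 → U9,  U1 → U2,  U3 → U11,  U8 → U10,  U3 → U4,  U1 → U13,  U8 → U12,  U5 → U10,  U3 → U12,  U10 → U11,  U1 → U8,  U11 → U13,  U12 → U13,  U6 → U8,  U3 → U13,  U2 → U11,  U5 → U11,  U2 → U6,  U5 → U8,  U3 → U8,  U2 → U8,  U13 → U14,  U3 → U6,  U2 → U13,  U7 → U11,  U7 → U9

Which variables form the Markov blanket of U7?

{U1, U2, U3, U4, U5, U6, U8, U9, U10, U11, U12, U13}

U7's parents: U2, U5.
U7's children: U9, U10, U11, U13.
For each child, the remaining parents (spouses of U7):
  U9: U2, U3, U6
  U10: U2, U4, U5, U8
  U11: U2, U3, U4, U5, U10
  U13: U1, U2, U3, U11, U12
Taking the union gives {U1, U2, U3, U4, U5, U6, U8, U9, U10, U11, U12, U13}.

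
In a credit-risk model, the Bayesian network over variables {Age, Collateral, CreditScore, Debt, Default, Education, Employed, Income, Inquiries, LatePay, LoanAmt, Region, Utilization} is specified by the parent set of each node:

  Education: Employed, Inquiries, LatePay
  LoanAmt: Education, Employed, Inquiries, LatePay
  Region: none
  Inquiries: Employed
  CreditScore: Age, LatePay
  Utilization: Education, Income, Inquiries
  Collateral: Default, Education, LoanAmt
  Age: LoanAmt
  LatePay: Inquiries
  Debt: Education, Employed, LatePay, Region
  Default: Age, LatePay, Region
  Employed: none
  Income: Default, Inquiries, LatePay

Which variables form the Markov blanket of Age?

Age has parent LoanAmt.
Age has children CreditScore, Default.
For each child, the remaining parents (spouses of Age):
  CreditScore also has parent LatePay.
  Default also has parents LatePay, Region.
So the Markov blanket of Age is {CreditScore, Default, LatePay, LoanAmt, Region}.

{CreditScore, Default, LatePay, LoanAmt, Region}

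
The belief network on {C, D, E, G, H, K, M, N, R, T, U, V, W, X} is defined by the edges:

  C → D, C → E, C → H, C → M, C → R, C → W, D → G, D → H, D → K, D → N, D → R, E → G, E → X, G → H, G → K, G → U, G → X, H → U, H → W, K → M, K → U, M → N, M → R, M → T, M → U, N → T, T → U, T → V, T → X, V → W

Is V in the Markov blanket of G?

Recall MB(v) = parents ∪ children ∪ spouses, where spouses are the other parents of v's children.
G's children: H, K, U, X.
G has parents D, E.
Parents of each child, excluding G:
  H's other parents are C, D.
  parents(K) \ {G} = {D}.
  parents(U) \ {G} = {H, K, M, T}.
  X's other parents are E, T.
MB(G) = {C, D, E, H, K, M, T, U, X}; V is not in this set.

No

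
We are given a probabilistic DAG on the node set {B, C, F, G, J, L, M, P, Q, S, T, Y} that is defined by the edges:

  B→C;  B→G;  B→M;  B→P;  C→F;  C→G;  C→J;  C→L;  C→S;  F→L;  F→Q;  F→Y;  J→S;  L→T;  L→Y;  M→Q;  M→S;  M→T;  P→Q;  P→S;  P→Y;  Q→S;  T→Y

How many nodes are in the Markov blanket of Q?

6

The Markov blanket of a node is its parents, its children, and the other parents of its children.
Pa(Q) = {F, M, P}.
Q has child S.
For each child, the remaining parents (spouses of Q):
  parents(S) \ {Q} = {C, J, M, P}.
MB(Q) = {C, F, J, M, P, S}, which has 6 nodes.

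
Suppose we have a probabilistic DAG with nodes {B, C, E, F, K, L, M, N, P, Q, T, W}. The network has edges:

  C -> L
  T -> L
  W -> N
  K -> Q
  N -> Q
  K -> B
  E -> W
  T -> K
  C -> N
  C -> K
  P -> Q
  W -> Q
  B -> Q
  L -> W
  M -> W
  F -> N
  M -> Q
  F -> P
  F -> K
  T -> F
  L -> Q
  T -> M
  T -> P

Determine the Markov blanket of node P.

The Markov blanket of a node is its parents, its children, and the other parents of its children.
Parents of P: F, T.
P's children: Q.
For each child, the remaining parents (spouses of P):
  parents(Q) \ {P} = {B, K, L, M, N, W}.
Union: {F, T} ∪ {Q} ∪ {B, K, L, M, N, W} = {B, F, K, L, M, N, Q, T, W}.

{B, F, K, L, M, N, Q, T, W}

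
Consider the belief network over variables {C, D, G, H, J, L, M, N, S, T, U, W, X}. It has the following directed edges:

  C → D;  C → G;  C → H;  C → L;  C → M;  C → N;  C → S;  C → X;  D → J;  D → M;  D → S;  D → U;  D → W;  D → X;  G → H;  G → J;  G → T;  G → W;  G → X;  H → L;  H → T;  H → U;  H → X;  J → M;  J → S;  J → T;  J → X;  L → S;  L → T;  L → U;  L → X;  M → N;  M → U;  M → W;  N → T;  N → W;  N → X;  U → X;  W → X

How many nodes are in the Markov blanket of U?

U's parents: D, H, L, M.
Ch(U) = {X}.
Co-parents of U (other parents of its children):
  X: C, D, G, H, J, L, N, W
MB(U) = {C, D, G, H, J, L, M, N, W, X}, which has 10 nodes.

10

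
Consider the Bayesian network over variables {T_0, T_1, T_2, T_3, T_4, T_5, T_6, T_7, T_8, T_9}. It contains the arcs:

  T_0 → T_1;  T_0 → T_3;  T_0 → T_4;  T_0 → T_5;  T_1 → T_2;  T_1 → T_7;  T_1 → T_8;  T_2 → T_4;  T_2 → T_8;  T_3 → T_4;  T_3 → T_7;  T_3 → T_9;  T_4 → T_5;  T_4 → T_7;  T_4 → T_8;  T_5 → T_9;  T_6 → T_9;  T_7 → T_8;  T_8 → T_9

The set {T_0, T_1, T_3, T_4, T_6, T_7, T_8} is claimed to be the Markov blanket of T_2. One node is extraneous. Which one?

By definition, MB(T_2) is built from T_2's parents, T_2's children, and the co-parents of T_2.
Children of T_2: T_4, T_8.
Pa(T_2) = {T_1}.
Other parents of T_2's children:
  T_4: T_0, T_3
  T_8: T_1, T_4, T_7
MB(T_2) = {T_0, T_1, T_3, T_4, T_7, T_8}.
T_6 is neither a parent, child, nor co-parent of T_2, so it does not belong.

T_6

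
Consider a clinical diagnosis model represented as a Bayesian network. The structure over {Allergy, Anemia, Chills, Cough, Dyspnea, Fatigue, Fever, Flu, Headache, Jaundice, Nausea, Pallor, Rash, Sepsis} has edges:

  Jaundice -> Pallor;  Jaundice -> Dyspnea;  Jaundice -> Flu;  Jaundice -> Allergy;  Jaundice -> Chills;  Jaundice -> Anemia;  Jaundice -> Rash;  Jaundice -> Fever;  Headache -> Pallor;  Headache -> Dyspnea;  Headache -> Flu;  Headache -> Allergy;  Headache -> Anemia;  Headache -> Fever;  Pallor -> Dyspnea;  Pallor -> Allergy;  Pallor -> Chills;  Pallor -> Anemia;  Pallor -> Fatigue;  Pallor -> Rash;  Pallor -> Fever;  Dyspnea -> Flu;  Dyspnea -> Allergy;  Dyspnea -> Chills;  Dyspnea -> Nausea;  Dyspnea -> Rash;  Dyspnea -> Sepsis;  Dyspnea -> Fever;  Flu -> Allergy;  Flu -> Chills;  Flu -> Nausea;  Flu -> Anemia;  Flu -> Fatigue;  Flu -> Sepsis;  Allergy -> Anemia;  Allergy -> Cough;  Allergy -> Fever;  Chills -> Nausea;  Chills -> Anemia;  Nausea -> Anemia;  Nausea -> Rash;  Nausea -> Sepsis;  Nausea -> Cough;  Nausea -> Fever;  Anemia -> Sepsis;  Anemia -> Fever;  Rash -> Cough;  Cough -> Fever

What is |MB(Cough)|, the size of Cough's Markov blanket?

9

By definition, MB(Cough) is built from Cough's parents, Cough's children, and the co-parents of Cough.
Parents of Cough: Allergy, Nausea, Rash.
Cough's children: Fever.
Other parents of Cough's children:
  Fever's other parents are Allergy, Anemia, Dyspnea, Headache, Jaundice, Nausea, Pallor.
MB(Cough) = {Allergy, Anemia, Dyspnea, Fever, Headache, Jaundice, Nausea, Pallor, Rash}, which has 9 nodes.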